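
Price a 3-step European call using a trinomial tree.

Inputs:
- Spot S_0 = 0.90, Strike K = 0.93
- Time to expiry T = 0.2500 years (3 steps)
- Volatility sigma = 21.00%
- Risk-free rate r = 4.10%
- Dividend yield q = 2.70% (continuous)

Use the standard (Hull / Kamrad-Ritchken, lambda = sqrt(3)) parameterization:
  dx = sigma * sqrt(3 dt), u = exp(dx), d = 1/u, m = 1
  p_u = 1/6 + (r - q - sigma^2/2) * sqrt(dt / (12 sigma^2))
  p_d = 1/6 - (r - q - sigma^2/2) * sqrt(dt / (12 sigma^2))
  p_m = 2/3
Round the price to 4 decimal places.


Answer: Price = V(0,0) = 0.0268

Derivation:
dt = T/N = 0.083333; dx = sigma*sqrt(3*dt) = 0.105000
u = exp(dx) = 1.110711; d = 1/u = 0.900325
p_u = 0.163472, p_m = 0.666667, p_d = 0.169861
Discount per step: exp(-r*dt) = 0.996589
Stock lattice S(k, j) with j the centered position index:
  k=0: S(0,+0) = 0.9000
  k=1: S(1,-1) = 0.8103; S(1,+0) = 0.9000; S(1,+1) = 0.9996
  k=2: S(2,-2) = 0.7295; S(2,-1) = 0.8103; S(2,+0) = 0.9000; S(2,+1) = 0.9996; S(2,+2) = 1.1103
  k=3: S(3,-3) = 0.6568; S(3,-2) = 0.7295; S(3,-1) = 0.8103; S(3,+0) = 0.9000; S(3,+1) = 0.9996; S(3,+2) = 1.1103; S(3,+3) = 1.2332
Terminal payoffs V(N, j) = max(S_T - K, 0):
  V(3,-3) = 0.000000; V(3,-2) = 0.000000; V(3,-1) = 0.000000; V(3,+0) = 0.000000; V(3,+1) = 0.069640; V(3,+2) = 0.180310; V(3,+3) = 0.303233
Backward induction: V(k, j) = exp(-r*dt) * [p_u * V(k+1, j+1) + p_m * V(k+1, j) + p_d * V(k+1, j-1)]
  V(2,-2) = exp(-r*dt) * [p_u*0.000000 + p_m*0.000000 + p_d*0.000000] = 0.000000
  V(2,-1) = exp(-r*dt) * [p_u*0.000000 + p_m*0.000000 + p_d*0.000000] = 0.000000
  V(2,+0) = exp(-r*dt) * [p_u*0.069640 + p_m*0.000000 + p_d*0.000000] = 0.011345
  V(2,+1) = exp(-r*dt) * [p_u*0.180310 + p_m*0.069640 + p_d*0.000000] = 0.075643
  V(2,+2) = exp(-r*dt) * [p_u*0.303233 + p_m*0.180310 + p_d*0.069640] = 0.180987
  V(1,-1) = exp(-r*dt) * [p_u*0.011345 + p_m*0.000000 + p_d*0.000000] = 0.001848
  V(1,+0) = exp(-r*dt) * [p_u*0.075643 + p_m*0.011345 + p_d*0.000000] = 0.019861
  V(1,+1) = exp(-r*dt) * [p_u*0.180987 + p_m*0.075643 + p_d*0.011345] = 0.081663
  V(0,+0) = exp(-r*dt) * [p_u*0.081663 + p_m*0.019861 + p_d*0.001848] = 0.026813


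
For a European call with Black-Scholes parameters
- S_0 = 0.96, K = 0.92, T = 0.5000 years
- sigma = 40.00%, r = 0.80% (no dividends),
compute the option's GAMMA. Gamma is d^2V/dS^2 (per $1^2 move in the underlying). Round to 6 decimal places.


Answer: Gamma = 1.402027

Derivation:
d1 = 0.3060344517; d2 = 0.0231917392
phi(d1) = 0.3806910687; exp(-qT) = 1.0000000000; exp(-rT) = 0.9960079893
Gamma = exp(-qT) * phi(d1) / (S * sigma * sqrt(T)) = 1.0000000000 * 0.3806910687 / (0.9600 * 0.4000 * 0.7071067812) = 1.402027


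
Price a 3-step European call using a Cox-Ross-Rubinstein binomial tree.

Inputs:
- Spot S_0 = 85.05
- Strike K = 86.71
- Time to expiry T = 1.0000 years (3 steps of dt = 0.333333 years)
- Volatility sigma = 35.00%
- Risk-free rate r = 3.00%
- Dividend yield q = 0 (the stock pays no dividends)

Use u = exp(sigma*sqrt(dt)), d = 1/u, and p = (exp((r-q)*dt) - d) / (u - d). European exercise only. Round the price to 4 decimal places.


Answer: Price = V(0,0) = 13.1572

Derivation:
dt = T/N = 0.333333
u = exp(sigma*sqrt(dt)) = 1.223937; d = 1/u = 0.817036
p = (exp((r-q)*dt) - d) / (u - d) = 0.474352
Discount per step: exp(-r*dt) = 0.990050
Stock lattice S(k, i) with i counting down-moves:
  k=0: S(0,0) = 85.0500
  k=1: S(1,0) = 104.0958; S(1,1) = 69.4889
  k=2: S(2,0) = 127.4067; S(2,1) = 85.0500; S(2,2) = 56.7749
  k=3: S(3,0) = 155.9378; S(3,1) = 104.0958; S(3,2) = 69.4889; S(3,3) = 46.3871
Terminal payoffs V(N, i) = max(S_T - K, 0):
  V(3,0) = 69.227783; V(3,1) = 17.385830; V(3,2) = 0.000000; V(3,3) = 0.000000
Backward induction: V(k, i) = exp(-r*dt) * [p * V(k+1, i) + (1-p) * V(k+1, i+1)].
  V(2,0) = exp(-r*dt) * [p*69.227783 + (1-p)*17.385830] = 41.559501
  V(2,1) = exp(-r*dt) * [p*17.385830 + (1-p)*0.000000] = 8.164950
  V(2,2) = exp(-r*dt) * [p*0.000000 + (1-p)*0.000000] = 0.000000
  V(1,0) = exp(-r*dt) * [p*41.559501 + (1-p)*8.164950] = 23.766872
  V(1,1) = exp(-r*dt) * [p*8.164950 + (1-p)*0.000000] = 3.834525
  V(0,0) = exp(-r*dt) * [p*23.766872 + (1-p)*3.834525] = 13.157248


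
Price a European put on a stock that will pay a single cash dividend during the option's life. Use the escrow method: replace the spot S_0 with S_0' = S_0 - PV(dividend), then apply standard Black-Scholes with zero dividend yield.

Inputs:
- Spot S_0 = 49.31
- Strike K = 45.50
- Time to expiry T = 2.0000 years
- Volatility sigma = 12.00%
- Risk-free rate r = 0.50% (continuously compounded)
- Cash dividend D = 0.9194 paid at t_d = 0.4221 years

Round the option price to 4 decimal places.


Answer: Price = 1.7632

Derivation:
PV(D) = D * exp(-r * t_d) = 0.9194 * 0.99789173 = 0.91746165
S_0' = S_0 - PV(D) = 49.3100 - 0.91746165 = 48.39253835
d1 = (ln(S_0'/K) + (r + sigma^2/2)*T) / (sigma*sqrt(T)) = 0.50695614
d2 = d1 - sigma*sqrt(T) = 0.33725051
exp(-rT) = 0.99004983
N(-d1) = 0.30609280; N(-d2) = 0.36796403
P = K * exp(-rT) * N(-d2) - S_0' * N(-d1) = 45.5000 * 0.99004983 * 0.36796403 - 48.39253835 * 0.30609280 = 1.7632


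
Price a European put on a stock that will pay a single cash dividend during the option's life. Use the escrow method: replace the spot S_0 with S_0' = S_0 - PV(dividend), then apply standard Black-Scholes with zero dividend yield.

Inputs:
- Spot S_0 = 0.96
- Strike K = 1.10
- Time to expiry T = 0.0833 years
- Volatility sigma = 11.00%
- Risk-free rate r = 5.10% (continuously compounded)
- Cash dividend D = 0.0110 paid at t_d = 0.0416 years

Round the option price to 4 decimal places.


PV(D) = D * exp(-r * t_d) = 0.0110 * 0.99788065 = 0.01097669
S_0' = S_0 - PV(D) = 0.9600 - 0.01097669 = 0.94902331
d1 = (ln(S_0'/K) + (r + sigma^2/2)*T) / (sigma*sqrt(T)) = -4.50044790
d2 = d1 - sigma*sqrt(T) = -4.53219581
exp(-rT) = 0.99576071
N(-d1) = 0.99999661; N(-d2) = 0.99999708
P = K * exp(-rT) * N(-d2) - S_0' * N(-d1) = 1.1000 * 0.99576071 * 0.99999708 - 0.94902331 * 0.99999661 = 0.1463

Answer: Price = 0.1463


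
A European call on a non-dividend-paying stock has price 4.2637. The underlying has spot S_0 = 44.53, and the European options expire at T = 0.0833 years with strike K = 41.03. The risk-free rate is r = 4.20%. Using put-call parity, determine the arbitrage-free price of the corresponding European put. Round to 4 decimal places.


Put-call parity: C - P = S_0 * exp(-qT) - K * exp(-rT).
S_0 * exp(-qT) = 44.5300 * 1.00000000 = 44.53000000
K * exp(-rT) = 41.0300 * 0.99650751 = 40.88670326
P = C - S*exp(-qT) + K*exp(-rT)
P = 4.2637 - 44.53000000 + 40.88670326 = 0.6204

Answer: Put price = 0.6204


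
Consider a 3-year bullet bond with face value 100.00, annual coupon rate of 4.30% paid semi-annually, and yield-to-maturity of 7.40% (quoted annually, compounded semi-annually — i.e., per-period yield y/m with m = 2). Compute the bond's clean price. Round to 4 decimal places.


Answer: Price = 91.7947

Derivation:
Coupon per period c = face * coupon_rate / m = 2.150000
Periods per year m = 2; per-period yield y/m = 0.037000
Number of cashflows N = 6
Cashflows (t years, CF_t, discount factor 1/(1+y/m)^(m*t), PV):
  t = 0.5000: CF_t = 2.150000, DF = 0.964320, PV = 2.073288
  t = 1.0000: CF_t = 2.150000, DF = 0.929913, PV = 1.999314
  t = 1.5000: CF_t = 2.150000, DF = 0.896734, PV = 1.927979
  t = 2.0000: CF_t = 2.150000, DF = 0.864739, PV = 1.859189
  t = 2.5000: CF_t = 2.150000, DF = 0.833885, PV = 1.792853
  t = 3.0000: CF_t = 102.150000, DF = 0.804132, PV = 82.142106
Price P = sum_t PV_t = 91.794728


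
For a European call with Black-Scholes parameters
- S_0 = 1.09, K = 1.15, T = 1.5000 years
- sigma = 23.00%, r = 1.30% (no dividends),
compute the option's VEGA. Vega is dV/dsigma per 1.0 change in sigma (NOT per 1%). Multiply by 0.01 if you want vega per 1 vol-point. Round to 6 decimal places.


d1 = 0.0198470931; d2 = -0.2618442273
phi(d1) = 0.3988637150; exp(-qT) = 1.0000000000; exp(-rT) = 0.9806888952
Vega = S * exp(-qT) * phi(d1) * sqrt(T) = 1.0900 * 1.0000000000 * 0.3988637150 * 1.2247448714 = 0.532472

Answer: Vega = 0.532472


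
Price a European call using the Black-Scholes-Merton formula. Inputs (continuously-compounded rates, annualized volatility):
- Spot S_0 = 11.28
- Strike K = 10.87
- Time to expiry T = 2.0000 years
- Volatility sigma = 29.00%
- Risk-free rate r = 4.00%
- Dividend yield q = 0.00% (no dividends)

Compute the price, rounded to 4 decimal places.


d1 = (ln(S/K) + (r - q + 0.5*sigma^2) * T) / (sigma * sqrt(T)) = 0.49040183
d2 = d1 - sigma * sqrt(T) = 0.08027989
exp(-rT) = 0.92311635; exp(-qT) = 1.00000000
C = S_0 * exp(-qT) * N(d1) - K * exp(-rT) * N(d2)
N(d1) = 0.68807521; N(d2) = 0.53199268
C = 11.2800 * 1.00000000 * 0.68807521 - 10.8700 * 0.92311635 * 0.53199268 = 2.4233

Answer: Price = 2.4233


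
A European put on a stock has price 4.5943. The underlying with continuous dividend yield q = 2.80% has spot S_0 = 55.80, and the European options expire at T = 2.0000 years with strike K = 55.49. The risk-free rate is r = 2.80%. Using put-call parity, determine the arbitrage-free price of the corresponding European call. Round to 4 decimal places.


Answer: Call price = 4.8874

Derivation:
Put-call parity: C - P = S_0 * exp(-qT) - K * exp(-rT).
S_0 * exp(-qT) = 55.8000 * 0.94553914 = 52.76108378
K * exp(-rT) = 55.4900 * 0.94553914 = 52.46796665
C = P + S*exp(-qT) - K*exp(-rT)
C = 4.5943 + 52.76108378 - 52.46796665 = 4.8874


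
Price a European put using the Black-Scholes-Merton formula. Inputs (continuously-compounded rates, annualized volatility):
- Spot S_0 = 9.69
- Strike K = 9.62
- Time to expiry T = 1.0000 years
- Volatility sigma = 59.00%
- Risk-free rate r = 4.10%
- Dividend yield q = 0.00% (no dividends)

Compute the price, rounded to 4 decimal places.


Answer: Price = 1.9741

Derivation:
d1 = (ln(S/K) + (r - q + 0.5*sigma^2) * T) / (sigma * sqrt(T)) = 0.37677993
d2 = d1 - sigma * sqrt(T) = -0.21322007
exp(-rT) = 0.95982913; exp(-qT) = 1.00000000
P = K * exp(-rT) * N(-d2) - S_0 * exp(-qT) * N(-d1)
N(-d1) = 0.35316858; N(-d2) = 0.58442234
P = 9.6200 * 0.95982913 * 0.58442234 - 9.6900 * 1.00000000 * 0.35316858 = 1.9741


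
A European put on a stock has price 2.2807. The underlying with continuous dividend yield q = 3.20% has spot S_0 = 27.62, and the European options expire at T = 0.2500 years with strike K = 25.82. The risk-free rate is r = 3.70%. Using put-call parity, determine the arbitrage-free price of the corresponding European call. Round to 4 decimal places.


Answer: Call price = 4.0984

Derivation:
Put-call parity: C - P = S_0 * exp(-qT) - K * exp(-rT).
S_0 * exp(-qT) = 27.6200 * 0.99203191 = 27.39992149
K * exp(-rT) = 25.8200 * 0.99079265 = 25.58226621
C = P + S*exp(-qT) - K*exp(-rT)
C = 2.2807 + 27.39992149 - 25.58226621 = 4.0984


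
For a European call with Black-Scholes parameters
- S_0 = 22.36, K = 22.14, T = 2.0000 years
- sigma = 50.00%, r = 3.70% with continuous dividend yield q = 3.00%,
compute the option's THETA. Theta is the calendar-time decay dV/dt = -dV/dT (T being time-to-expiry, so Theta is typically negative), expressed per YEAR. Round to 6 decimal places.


Answer: Theta = -1.251606

Derivation:
d1 = 0.3873357296; d2 = -0.3197710516
phi(d1) = 0.3701107414; exp(-qT) = 0.9417645336; exp(-rT) = 0.9286716938
Theta = -S*exp(-qT)*phi(d1)*sigma/(2*sqrt(T)) - r*K*exp(-rT)*N(d2) + q*S*exp(-qT)*N(d1)
N(d1) = 0.6507461612; N(d2) = 0.3745709469; sqrt(T) = 1.4142135624
Term 1 = -22.3600 * 0.9417645336 * 0.3701107414 * 0.5000 / (2 * 1.4142135624) = -1.3777513034
Term 2 = -0.0370 * 22.1400 * 0.9286716938 * 0.3745709469 = -0.2849545775
Term 3 = 0.0300 * 22.3600 * 0.9417645336 * 0.6507461612 = 0.4110995486
Theta = -1.3777513034 + (-0.2849545775) + (0.4110995486) = -1.251606


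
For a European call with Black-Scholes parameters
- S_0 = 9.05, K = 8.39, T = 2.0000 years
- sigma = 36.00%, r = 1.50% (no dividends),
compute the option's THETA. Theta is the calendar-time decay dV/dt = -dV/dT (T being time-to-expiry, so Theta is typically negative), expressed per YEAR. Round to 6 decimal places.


d1 = 0.4622204553; d2 = -0.0468964271
phi(d1) = 0.3585230204; exp(-qT) = 1.0000000000; exp(-rT) = 0.9704455335
Theta = -S*exp(-qT)*phi(d1)*sigma/(2*sqrt(T)) - r*K*exp(-rT)*N(d2) + q*S*exp(-qT)*N(d1)
N(d1) = 0.6780383821; N(d2) = 0.4812978879; sqrt(T) = 1.4142135624
Term 1 = -9.0500 * 1.0000000000 * 0.3585230204 * 0.3600 / (2 * 1.4142135624) = -0.4129744020
Term 2 = -0.0150 * 8.3900 * 0.9704455335 * 0.4812978879 = -0.0587811856
Term 3 = 0 (no dividend yield, q = 0)
Theta = -0.4129744020 + (-0.0587811856) + (0.0000000000) = -0.471756

Answer: Theta = -0.471756


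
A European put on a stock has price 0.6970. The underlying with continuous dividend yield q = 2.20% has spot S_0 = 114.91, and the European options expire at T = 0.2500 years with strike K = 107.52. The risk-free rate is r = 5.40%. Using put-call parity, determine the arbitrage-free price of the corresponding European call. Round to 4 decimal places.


Answer: Call price = 8.8985

Derivation:
Put-call parity: C - P = S_0 * exp(-qT) - K * exp(-rT).
S_0 * exp(-qT) = 114.9100 * 0.99451510 = 114.27972983
K * exp(-rT) = 107.5200 * 0.98659072 = 106.07823382
C = P + S*exp(-qT) - K*exp(-rT)
C = 0.6970 + 114.27972983 - 106.07823382 = 8.8985


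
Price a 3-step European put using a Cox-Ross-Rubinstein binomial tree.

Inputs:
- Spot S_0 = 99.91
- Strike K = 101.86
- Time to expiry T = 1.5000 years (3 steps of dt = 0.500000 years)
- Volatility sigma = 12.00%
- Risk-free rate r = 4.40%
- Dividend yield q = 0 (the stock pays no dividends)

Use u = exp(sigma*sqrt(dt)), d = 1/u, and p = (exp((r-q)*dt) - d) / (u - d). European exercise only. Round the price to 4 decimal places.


dt = T/N = 0.500000
u = exp(sigma*sqrt(dt)) = 1.088557; d = 1/u = 0.918647
p = (exp((r-q)*dt) - d) / (u - d) = 0.609715
Discount per step: exp(-r*dt) = 0.978240
Stock lattice S(k, i) with i counting down-moves:
  k=0: S(0,0) = 99.9100
  k=1: S(1,0) = 108.7577; S(1,1) = 91.7821
  k=2: S(2,0) = 118.3890; S(2,1) = 99.9100; S(2,2) = 84.3154
  k=3: S(3,0) = 128.8731; S(3,1) = 108.7577; S(3,2) = 91.7821; S(3,3) = 77.4561
Terminal payoffs V(N, i) = max(K - S_T, 0):
  V(3,0) = 0.000000; V(3,1) = 0.000000; V(3,2) = 10.077930; V(3,3) = 24.403899
Backward induction: V(k, i) = exp(-r*dt) * [p * V(k+1, i) + (1-p) * V(k+1, i+1)].
  V(2,0) = exp(-r*dt) * [p*0.000000 + (1-p)*0.000000] = 0.000000
  V(2,1) = exp(-r*dt) * [p*0.000000 + (1-p)*10.077930] = 3.847677
  V(2,2) = exp(-r*dt) * [p*10.077930 + (1-p)*24.403899] = 15.328182
  V(1,0) = exp(-r*dt) * [p*0.000000 + (1-p)*3.847677] = 1.469014
  V(1,1) = exp(-r*dt) * [p*3.847677 + (1-p)*15.328182] = 8.147122
  V(0,0) = exp(-r*dt) * [p*1.469014 + (1-p)*8.147122] = 3.986699

Answer: Price = V(0,0) = 3.9867


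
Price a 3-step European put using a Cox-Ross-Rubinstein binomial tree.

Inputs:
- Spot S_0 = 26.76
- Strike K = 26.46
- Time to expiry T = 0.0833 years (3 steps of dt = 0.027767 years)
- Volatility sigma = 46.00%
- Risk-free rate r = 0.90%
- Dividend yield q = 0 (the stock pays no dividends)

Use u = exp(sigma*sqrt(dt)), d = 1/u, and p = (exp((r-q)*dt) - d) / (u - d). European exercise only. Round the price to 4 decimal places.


Answer: Price = V(0,0) = 1.3685

Derivation:
dt = T/N = 0.027767
u = exp(sigma*sqrt(dt)) = 1.079666; d = 1/u = 0.926213
p = (exp((r-q)*dt) - d) / (u - d) = 0.482475
Discount per step: exp(-r*dt) = 0.999750
Stock lattice S(k, i) with i counting down-moves:
  k=0: S(0,0) = 26.7600
  k=1: S(1,0) = 28.8919; S(1,1) = 24.7855
  k=2: S(2,0) = 31.1935; S(2,1) = 26.7600; S(2,2) = 22.9566
  k=3: S(3,0) = 33.6786; S(3,1) = 28.8919; S(3,2) = 24.7855; S(3,3) = 21.2627
Terminal payoffs V(N, i) = max(K - S_T, 0):
  V(3,0) = 0.000000; V(3,1) = 0.000000; V(3,2) = 1.674547; V(3,3) = 5.197303
Backward induction: V(k, i) = exp(-r*dt) * [p * V(k+1, i) + (1-p) * V(k+1, i+1)].
  V(2,0) = exp(-r*dt) * [p*0.000000 + (1-p)*0.000000] = 0.000000
  V(2,1) = exp(-r*dt) * [p*0.000000 + (1-p)*1.674547] = 0.866403
  V(2,2) = exp(-r*dt) * [p*1.674547 + (1-p)*5.197303] = 3.496786
  V(1,0) = exp(-r*dt) * [p*0.000000 + (1-p)*0.866403] = 0.448273
  V(1,1) = exp(-r*dt) * [p*0.866403 + (1-p)*3.496786] = 2.227135
  V(0,0) = exp(-r*dt) * [p*0.448273 + (1-p)*2.227135] = 1.368536


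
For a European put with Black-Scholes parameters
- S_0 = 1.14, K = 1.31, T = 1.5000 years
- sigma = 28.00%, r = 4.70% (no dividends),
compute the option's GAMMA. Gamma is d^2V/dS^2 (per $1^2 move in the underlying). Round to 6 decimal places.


d1 = -0.0282824933; d2 = -0.3712110573
phi(d1) = 0.3987827555; exp(-qT) = 1.0000000000; exp(-rT) = 0.9319277395
Gamma = exp(-qT) * phi(d1) / (S * sigma * sqrt(T)) = 1.0000000000 * 0.3987827555 / (1.1400 * 0.2800 * 1.2247448714) = 1.020065

Answer: Gamma = 1.020065


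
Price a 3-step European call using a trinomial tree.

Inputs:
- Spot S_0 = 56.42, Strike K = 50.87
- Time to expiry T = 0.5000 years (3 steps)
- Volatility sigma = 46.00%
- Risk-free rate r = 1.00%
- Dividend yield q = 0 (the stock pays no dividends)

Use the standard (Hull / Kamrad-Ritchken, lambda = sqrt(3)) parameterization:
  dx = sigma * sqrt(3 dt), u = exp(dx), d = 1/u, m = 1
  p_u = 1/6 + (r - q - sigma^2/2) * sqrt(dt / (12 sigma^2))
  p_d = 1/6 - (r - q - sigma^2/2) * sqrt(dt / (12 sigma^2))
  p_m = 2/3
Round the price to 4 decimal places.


dt = T/N = 0.166667; dx = sigma*sqrt(3*dt) = 0.325269
u = exp(dx) = 1.384403; d = 1/u = 0.722333
p_u = 0.142123, p_m = 0.666667, p_d = 0.191210
Discount per step: exp(-r*dt) = 0.998335
Stock lattice S(k, j) with j the centered position index:
  k=0: S(0,+0) = 56.4200
  k=1: S(1,-1) = 40.7540; S(1,+0) = 56.4200; S(1,+1) = 78.1080
  k=2: S(2,-2) = 29.4380; S(2,-1) = 40.7540; S(2,+0) = 56.4200; S(2,+1) = 78.1080; S(2,+2) = 108.1330
  k=3: S(3,-3) = 21.2640; S(3,-2) = 29.4380; S(3,-1) = 40.7540; S(3,+0) = 56.4200; S(3,+1) = 78.1080; S(3,+2) = 108.1330; S(3,+3) = 149.6997
Terminal payoffs V(N, j) = max(S_T - K, 0):
  V(3,-3) = 0.000000; V(3,-2) = 0.000000; V(3,-1) = 0.000000; V(3,+0) = 5.550000; V(3,+1) = 27.238027; V(3,+2) = 57.262999; V(3,+3) = 98.829666
Backward induction: V(k, j) = exp(-r*dt) * [p_u * V(k+1, j+1) + p_m * V(k+1, j) + p_d * V(k+1, j-1)]
  V(2,-2) = exp(-r*dt) * [p_u*0.000000 + p_m*0.000000 + p_d*0.000000] = 0.000000
  V(2,-1) = exp(-r*dt) * [p_u*5.550000 + p_m*0.000000 + p_d*0.000000] = 0.787468
  V(2,+0) = exp(-r*dt) * [p_u*27.238027 + p_m*5.550000 + p_d*0.000000] = 7.558539
  V(2,+1) = exp(-r*dt) * [p_u*57.262999 + p_m*27.238027 + p_d*5.550000] = 27.312726
  V(2,+2) = exp(-r*dt) * [p_u*98.829666 + p_m*57.262999 + p_d*27.238027] = 57.333850
  V(1,-1) = exp(-r*dt) * [p_u*7.558539 + p_m*0.787468 + p_d*0.000000] = 1.596557
  V(1,+0) = exp(-r*dt) * [p_u*27.312726 + p_m*7.558539 + p_d*0.787468] = 9.056255
  V(1,+1) = exp(-r*dt) * [p_u*57.333850 + p_m*27.312726 + p_d*7.558539] = 27.755909
  V(0,+0) = exp(-r*dt) * [p_u*27.755909 + p_m*9.056255 + p_d*1.596557] = 10.270400

Answer: Price = V(0,0) = 10.2704


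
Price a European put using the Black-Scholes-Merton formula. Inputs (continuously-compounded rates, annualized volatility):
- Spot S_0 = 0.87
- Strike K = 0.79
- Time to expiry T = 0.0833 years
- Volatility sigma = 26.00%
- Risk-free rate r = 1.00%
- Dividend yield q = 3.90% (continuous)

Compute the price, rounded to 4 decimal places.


Answer: Price = 0.0031

Derivation:
d1 = (ln(S/K) + (r - q + 0.5*sigma^2) * T) / (sigma * sqrt(T)) = 1.29077068
d2 = d1 - sigma * sqrt(T) = 1.21573016
exp(-rT) = 0.99916735; exp(-qT) = 0.99675657
P = K * exp(-rT) * N(-d2) - S_0 * exp(-qT) * N(-d1)
N(-d1) = 0.09839160; N(-d2) = 0.11204387
P = 0.7900 * 0.99916735 * 0.11204387 - 0.8700 * 0.99675657 * 0.09839160 = 0.0031


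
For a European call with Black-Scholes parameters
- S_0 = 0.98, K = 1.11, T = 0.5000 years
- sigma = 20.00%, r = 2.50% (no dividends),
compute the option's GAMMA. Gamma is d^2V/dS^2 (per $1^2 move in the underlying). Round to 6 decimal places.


d1 = -0.7216924329; d2 = -0.8631137891
phi(d1) = 0.3074759159; exp(-qT) = 1.0000000000; exp(-rT) = 0.9875778005
Gamma = exp(-qT) * phi(d1) / (S * sigma * sqrt(T)) = 1.0000000000 * 0.3074759159 / (0.9800 * 0.2000 * 0.7071067812) = 2.218554

Answer: Gamma = 2.218554


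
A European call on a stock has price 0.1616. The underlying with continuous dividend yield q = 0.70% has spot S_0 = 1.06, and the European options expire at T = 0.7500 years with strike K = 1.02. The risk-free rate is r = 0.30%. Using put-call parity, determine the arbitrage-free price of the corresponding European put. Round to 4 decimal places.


Put-call parity: C - P = S_0 * exp(-qT) - K * exp(-rT).
S_0 * exp(-qT) = 1.0600 * 0.99476376 = 1.05444958
K * exp(-rT) = 1.0200 * 0.99775253 = 1.01770758
P = C - S*exp(-qT) + K*exp(-rT)
P = 0.1616 - 1.05444958 + 1.01770758 = 0.1249

Answer: Put price = 0.1249


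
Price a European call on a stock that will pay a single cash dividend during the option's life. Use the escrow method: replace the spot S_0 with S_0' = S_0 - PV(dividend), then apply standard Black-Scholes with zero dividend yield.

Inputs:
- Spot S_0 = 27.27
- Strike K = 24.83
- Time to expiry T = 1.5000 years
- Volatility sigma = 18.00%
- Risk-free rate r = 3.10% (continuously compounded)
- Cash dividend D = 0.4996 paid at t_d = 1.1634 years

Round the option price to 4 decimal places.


Answer: Price = 4.0901

Derivation:
PV(D) = D * exp(-r * t_d) = 0.4996 * 0.96457721 = 0.48190277
S_0' = S_0 - PV(D) = 27.2700 - 0.48190277 = 26.78809723
d1 = (ln(S_0'/K) + (r + sigma^2/2)*T) / (sigma*sqrt(T)) = 0.66546765
d2 = d1 - sigma*sqrt(T) = 0.44501357
exp(-rT) = 0.95456456
N(d1) = 0.74712429; N(d2) = 0.67184503
C = S_0' * N(d1) - K * exp(-rT) * N(d2) = 26.78809723 * 0.74712429 - 24.8300 * 0.95456456 * 0.67184503 = 4.0901


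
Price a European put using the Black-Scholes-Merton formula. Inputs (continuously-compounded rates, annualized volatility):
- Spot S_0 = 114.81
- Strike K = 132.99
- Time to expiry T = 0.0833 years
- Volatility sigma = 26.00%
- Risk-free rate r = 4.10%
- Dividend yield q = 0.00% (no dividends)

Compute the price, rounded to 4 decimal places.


d1 = (ln(S/K) + (r - q + 0.5*sigma^2) * T) / (sigma * sqrt(T)) = -1.87584661
d2 = d1 - sigma * sqrt(T) = -1.95088713
exp(-rT) = 0.99659053; exp(-qT) = 1.00000000
P = K * exp(-rT) * N(-d2) - S_0 * exp(-qT) * N(-d1)
N(-d1) = 0.96966183; N(-d2) = 0.97446476
P = 132.9900 * 0.99659053 * 0.97446476 - 114.8100 * 1.00000000 * 0.96966183 = 17.8253

Answer: Price = 17.8253


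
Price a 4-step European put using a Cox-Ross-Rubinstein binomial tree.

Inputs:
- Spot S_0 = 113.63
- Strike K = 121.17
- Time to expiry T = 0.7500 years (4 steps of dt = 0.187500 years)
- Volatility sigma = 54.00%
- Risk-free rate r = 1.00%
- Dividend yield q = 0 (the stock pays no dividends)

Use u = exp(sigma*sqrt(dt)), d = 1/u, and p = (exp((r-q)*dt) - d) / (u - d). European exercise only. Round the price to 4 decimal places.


dt = T/N = 0.187500
u = exp(sigma*sqrt(dt)) = 1.263426; d = 1/u = 0.791499
p = (exp((r-q)*dt) - d) / (u - d) = 0.445785
Discount per step: exp(-r*dt) = 0.998127
Stock lattice S(k, i) with i counting down-moves:
  k=0: S(0,0) = 113.6300
  k=1: S(1,0) = 143.5631; S(1,1) = 89.9380
  k=2: S(2,0) = 181.3813; S(2,1) = 113.6300; S(2,2) = 71.1858
  k=3: S(3,0) = 229.1618; S(3,1) = 143.5631; S(3,2) = 89.9380; S(3,3) = 56.3435
  k=4: S(4,0) = 289.5289; S(4,1) = 181.3813; S(4,2) = 113.6300; S(4,3) = 71.1858; S(4,4) = 44.5958
Terminal payoffs V(N, i) = max(K - S_T, 0):
  V(4,0) = 0.000000; V(4,1) = 0.000000; V(4,2) = 7.540000; V(4,3) = 49.984166; V(4,4) = 76.574181
Backward induction: V(k, i) = exp(-r*dt) * [p * V(k+1, i) + (1-p) * V(k+1, i+1)].
  V(3,0) = exp(-r*dt) * [p*0.000000 + (1-p)*0.000000] = 0.000000
  V(3,1) = exp(-r*dt) * [p*0.000000 + (1-p)*7.540000] = 4.170953
  V(3,2) = exp(-r*dt) * [p*7.540000 + (1-p)*49.984166] = 31.005005
  V(3,3) = exp(-r*dt) * [p*49.984166 + (1-p)*76.574181] = 64.599514
  V(2,0) = exp(-r*dt) * [p*0.000000 + (1-p)*4.170953] = 2.307275
  V(2,1) = exp(-r*dt) * [p*4.170953 + (1-p)*31.005005] = 19.007116
  V(2,2) = exp(-r*dt) * [p*31.005005 + (1-p)*64.599514] = 49.530629
  V(1,0) = exp(-r*dt) * [p*2.307275 + (1-p)*19.007116] = 11.540918
  V(1,1) = exp(-r*dt) * [p*19.007116 + (1-p)*49.530629] = 35.856412
  V(0,0) = exp(-r*dt) * [p*11.540918 + (1-p)*35.856412] = 24.970067

Answer: Price = V(0,0) = 24.9701


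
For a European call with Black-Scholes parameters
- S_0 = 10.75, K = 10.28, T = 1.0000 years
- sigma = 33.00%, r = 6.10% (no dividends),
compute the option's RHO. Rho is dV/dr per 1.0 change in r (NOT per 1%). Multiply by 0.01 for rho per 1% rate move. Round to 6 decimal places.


d1 = 0.4853196804; d2 = 0.1553196804
phi(d1) = 0.3546208355; exp(-qT) = 1.0000000000; exp(-rT) = 0.9408232398
N(d2) = 0.5617153494
Rho = K*T*exp(-rT)*N(d2) = 10.2800 * 1.0000 * 0.9408232398 * 0.5617153494 = 5.432722

Answer: Rho = 5.432722


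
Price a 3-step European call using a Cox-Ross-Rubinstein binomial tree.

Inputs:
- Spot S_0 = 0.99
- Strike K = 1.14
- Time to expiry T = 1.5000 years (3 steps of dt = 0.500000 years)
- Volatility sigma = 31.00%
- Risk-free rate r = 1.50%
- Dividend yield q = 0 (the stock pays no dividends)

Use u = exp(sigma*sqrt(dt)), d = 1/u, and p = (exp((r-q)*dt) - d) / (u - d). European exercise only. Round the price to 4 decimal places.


Answer: Price = V(0,0) = 0.1058

Derivation:
dt = T/N = 0.500000
u = exp(sigma*sqrt(dt)) = 1.245084; d = 1/u = 0.803159
p = (exp((r-q)*dt) - d) / (u - d) = 0.462453
Discount per step: exp(-r*dt) = 0.992528
Stock lattice S(k, i) with i counting down-moves:
  k=0: S(0,0) = 0.9900
  k=1: S(1,0) = 1.2326; S(1,1) = 0.7951
  k=2: S(2,0) = 1.5347; S(2,1) = 0.9900; S(2,2) = 0.6386
  k=3: S(3,0) = 1.9109; S(3,1) = 1.2326; S(3,2) = 0.7951; S(3,3) = 0.5129
Terminal payoffs V(N, i) = max(S_T - K, 0):
  V(3,0) = 0.770871; V(3,1) = 0.092633; V(3,2) = 0.000000; V(3,3) = 0.000000
Backward induction: V(k, i) = exp(-r*dt) * [p * V(k+1, i) + (1-p) * V(k+1, i+1)].
  V(2,0) = exp(-r*dt) * [p*0.770871 + (1-p)*0.092633] = 0.403250
  V(2,1) = exp(-r*dt) * [p*0.092633 + (1-p)*0.000000] = 0.042518
  V(2,2) = exp(-r*dt) * [p*0.000000 + (1-p)*0.000000] = 0.000000
  V(1,0) = exp(-r*dt) * [p*0.403250 + (1-p)*0.042518] = 0.207776
  V(1,1) = exp(-r*dt) * [p*0.042518 + (1-p)*0.000000] = 0.019516
  V(0,0) = exp(-r*dt) * [p*0.207776 + (1-p)*0.019516] = 0.105781


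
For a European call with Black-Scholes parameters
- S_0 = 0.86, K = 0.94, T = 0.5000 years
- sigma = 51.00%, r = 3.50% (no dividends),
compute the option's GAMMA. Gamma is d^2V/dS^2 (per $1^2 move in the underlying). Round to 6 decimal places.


Answer: Gamma = 1.286138

Derivation:
d1 = -0.0178093467; d2 = -0.3784338051
phi(d1) = 0.3988790186; exp(-qT) = 1.0000000000; exp(-rT) = 0.9826522357
Gamma = exp(-qT) * phi(d1) / (S * sigma * sqrt(T)) = 1.0000000000 * 0.3988790186 / (0.8600 * 0.5100 * 0.7071067812) = 1.286138


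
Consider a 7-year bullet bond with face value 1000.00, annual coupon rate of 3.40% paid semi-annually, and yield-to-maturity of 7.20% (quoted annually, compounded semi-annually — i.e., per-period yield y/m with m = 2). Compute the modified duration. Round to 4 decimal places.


Coupon per period c = face * coupon_rate / m = 17.000000
Periods per year m = 2; per-period yield y/m = 0.036000
Number of cashflows N = 14
Cashflows (t years, CF_t, discount factor 1/(1+y/m)^(m*t), PV):
  t = 0.5000: CF_t = 17.000000, DF = 0.965251, PV = 16.409266
  t = 1.0000: CF_t = 17.000000, DF = 0.931709, PV = 15.839060
  t = 1.5000: CF_t = 17.000000, DF = 0.899333, PV = 15.288668
  t = 2.0000: CF_t = 17.000000, DF = 0.868082, PV = 14.757402
  t = 2.5000: CF_t = 17.000000, DF = 0.837917, PV = 14.244596
  t = 3.0000: CF_t = 17.000000, DF = 0.808801, PV = 13.749610
  t = 3.5000: CF_t = 17.000000, DF = 0.780696, PV = 13.271825
  t = 4.0000: CF_t = 17.000000, DF = 0.753567, PV = 12.810642
  t = 4.5000: CF_t = 17.000000, DF = 0.727381, PV = 12.365484
  t = 5.0000: CF_t = 17.000000, DF = 0.702106, PV = 11.935795
  t = 5.5000: CF_t = 17.000000, DF = 0.677708, PV = 11.521038
  t = 6.0000: CF_t = 17.000000, DF = 0.654158, PV = 11.120693
  t = 6.5000: CF_t = 17.000000, DF = 0.631427, PV = 10.734260
  t = 7.0000: CF_t = 1017.000000, DF = 0.609486, PV = 619.846820
Price P = sum_t PV_t = 793.895159
First compute Macaulay numerator sum_t t * PV_t:
  t * PV_t at t = 0.5000: 8.204633
  t * PV_t at t = 1.0000: 15.839060
  t * PV_t at t = 1.5000: 22.933002
  t * PV_t at t = 2.0000: 29.514803
  t * PV_t at t = 2.5000: 35.611491
  t * PV_t at t = 3.0000: 41.248831
  t * PV_t at t = 3.5000: 46.451386
  t * PV_t at t = 4.0000: 51.242566
  t * PV_t at t = 4.5000: 55.644678
  t * PV_t at t = 5.0000: 59.678977
  t * PV_t at t = 5.5000: 63.365709
  t * PV_t at t = 6.0000: 66.724159
  t * PV_t at t = 6.5000: 69.772689
  t * PV_t at t = 7.0000: 4338.927737
Macaulay duration D = 4905.159722 / 793.895159 = 6.178599
Modified duration = D / (1 + y/m) = 6.178599 / (1 + 0.036000) = 5.963899

Answer: Modified duration = 5.9639


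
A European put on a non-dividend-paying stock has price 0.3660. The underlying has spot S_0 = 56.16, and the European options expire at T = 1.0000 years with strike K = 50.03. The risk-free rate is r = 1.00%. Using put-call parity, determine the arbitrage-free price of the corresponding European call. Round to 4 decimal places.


Put-call parity: C - P = S_0 * exp(-qT) - K * exp(-rT).
S_0 * exp(-qT) = 56.1600 * 1.00000000 = 56.16000000
K * exp(-rT) = 50.0300 * 0.99004983 = 49.53219318
C = P + S*exp(-qT) - K*exp(-rT)
C = 0.3660 + 56.16000000 - 49.53219318 = 6.9938

Answer: Call price = 6.9938


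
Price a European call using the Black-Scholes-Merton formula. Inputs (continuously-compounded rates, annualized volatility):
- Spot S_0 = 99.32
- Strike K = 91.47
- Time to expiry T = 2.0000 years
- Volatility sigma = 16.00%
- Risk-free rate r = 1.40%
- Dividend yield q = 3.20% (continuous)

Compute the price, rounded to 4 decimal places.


d1 = (ln(S/K) + (r - q + 0.5*sigma^2) * T) / (sigma * sqrt(T)) = 0.31791482
d2 = d1 - sigma * sqrt(T) = 0.09164065
exp(-rT) = 0.97238837; exp(-qT) = 0.93800500
C = S_0 * exp(-qT) * N(d1) - K * exp(-rT) * N(d2)
N(d1) = 0.62472522; N(d2) = 0.53650822
C = 99.3200 * 0.93800500 * 0.62472522 - 91.4700 * 0.97238837 * 0.53650822 = 10.4817

Answer: Price = 10.4817


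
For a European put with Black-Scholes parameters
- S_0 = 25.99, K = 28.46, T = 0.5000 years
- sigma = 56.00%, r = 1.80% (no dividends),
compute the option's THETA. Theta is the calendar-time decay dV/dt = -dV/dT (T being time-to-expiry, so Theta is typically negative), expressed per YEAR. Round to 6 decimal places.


d1 = -0.0085553456; d2 = -0.4045351430
phi(d1) = 0.3989276806; exp(-qT) = 1.0000000000; exp(-rT) = 0.9910403788
Theta = -S*exp(-qT)*phi(d1)*sigma/(2*sqrt(T)) + r*K*exp(-rT)*N(-d2) - q*S*exp(-qT)*N(-d1)
N(-d1) = 0.5034130474; N(-d2) = 0.6570903797; sqrt(T) = 0.7071067812
Term 1 = -25.9900 * 1.0000000000 * 0.3989276806 * 0.5600 / (2 * 0.7071067812) = -4.1055701832
Term 2 = 0.0180 * 28.4600 * 0.9910403788 * 0.6570903797 = 0.3335983235
Term 3 = 0 (no dividend yield, q = 0)
Theta = -4.1055701832 + (0.3335983235) + (0.0000000000) = -3.771972

Answer: Theta = -3.771972


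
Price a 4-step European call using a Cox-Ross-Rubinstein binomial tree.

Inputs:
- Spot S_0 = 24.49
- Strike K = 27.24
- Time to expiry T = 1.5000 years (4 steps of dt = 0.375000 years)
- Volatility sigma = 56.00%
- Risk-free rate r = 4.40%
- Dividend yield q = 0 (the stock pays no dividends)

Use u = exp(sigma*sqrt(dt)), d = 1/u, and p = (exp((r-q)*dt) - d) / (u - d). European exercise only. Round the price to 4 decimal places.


dt = T/N = 0.375000
u = exp(sigma*sqrt(dt)) = 1.409068; d = 1/u = 0.709689
p = (exp((r-q)*dt) - d) / (u - d) = 0.438886
Discount per step: exp(-r*dt) = 0.983635
Stock lattice S(k, i) with i counting down-moves:
  k=0: S(0,0) = 24.4900
  k=1: S(1,0) = 34.5081; S(1,1) = 17.3803
  k=2: S(2,0) = 48.6242; S(2,1) = 24.4900; S(2,2) = 12.3346
  k=3: S(3,0) = 68.5149; S(3,1) = 34.5081; S(3,2) = 17.3803; S(3,3) = 8.7537
  k=4: S(4,0) = 96.5421; S(4,1) = 48.6242; S(4,2) = 24.4900; S(4,3) = 12.3346; S(4,4) = 6.2124
Terminal payoffs V(N, i) = max(S_T - K, 0):
  V(4,0) = 69.302095; V(4,1) = 21.384232; V(4,2) = 0.000000; V(4,3) = 0.000000; V(4,4) = 0.000000
Backward induction: V(k, i) = exp(-r*dt) * [p * V(k+1, i) + (1-p) * V(k+1, i+1)].
  V(3,0) = exp(-r*dt) * [p*69.302095 + (1-p)*21.384232] = 41.720626
  V(3,1) = exp(-r*dt) * [p*21.384232 + (1-p)*0.000000] = 9.231661
  V(3,2) = exp(-r*dt) * [p*0.000000 + (1-p)*0.000000] = 0.000000
  V(3,3) = exp(-r*dt) * [p*0.000000 + (1-p)*0.000000] = 0.000000
  V(2,0) = exp(-r*dt) * [p*41.720626 + (1-p)*9.231661] = 23.106209
  V(2,1) = exp(-r*dt) * [p*9.231661 + (1-p)*0.000000] = 3.985346
  V(2,2) = exp(-r*dt) * [p*0.000000 + (1-p)*0.000000] = 0.000000
  V(1,0) = exp(-r*dt) * [p*23.106209 + (1-p)*3.985346] = 12.174683
  V(1,1) = exp(-r*dt) * [p*3.985346 + (1-p)*0.000000] = 1.720490
  V(0,0) = exp(-r*dt) * [p*12.174683 + (1-p)*1.720490] = 6.205453

Answer: Price = V(0,0) = 6.2055


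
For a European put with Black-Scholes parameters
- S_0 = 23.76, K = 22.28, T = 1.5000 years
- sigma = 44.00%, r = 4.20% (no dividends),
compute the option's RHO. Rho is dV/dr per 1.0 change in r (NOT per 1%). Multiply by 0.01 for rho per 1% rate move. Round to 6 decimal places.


Answer: Rho = -16.105167

Derivation:
d1 = 0.5056973048; d2 = -0.0331904386
phi(d1) = 0.3510581445; exp(-qT) = 1.0000000000; exp(-rT) = 0.9389434737
N(-d2) = 0.5132386386
Rho = -K*T*exp(-rT)*N(-d2) = -22.2800 * 1.5000 * 0.9389434737 * 0.5132386386 = -16.105167


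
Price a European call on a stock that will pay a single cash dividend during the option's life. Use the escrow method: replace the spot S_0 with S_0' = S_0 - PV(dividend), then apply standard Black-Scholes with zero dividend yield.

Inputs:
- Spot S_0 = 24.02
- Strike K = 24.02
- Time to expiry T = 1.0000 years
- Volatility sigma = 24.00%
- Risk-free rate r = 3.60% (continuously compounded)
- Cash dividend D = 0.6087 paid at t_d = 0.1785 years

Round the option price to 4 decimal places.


Answer: Price = 2.3493

Derivation:
PV(D) = D * exp(-r * t_d) = 0.6087 * 0.99359460 = 0.60480103
S_0' = S_0 - PV(D) = 24.0200 - 0.60480103 = 23.41519897
d1 = (ln(S_0'/K) + (r + sigma^2/2)*T) / (sigma*sqrt(T)) = 0.16374385
d2 = d1 - sigma*sqrt(T) = -0.07625615
exp(-rT) = 0.96464029
N(d1) = 0.56503360; N(d2) = 0.46960765
C = S_0' * N(d1) - K * exp(-rT) * N(d2) = 23.41519897 * 0.56503360 - 24.0200 * 0.96464029 * 0.46960765 = 2.3493


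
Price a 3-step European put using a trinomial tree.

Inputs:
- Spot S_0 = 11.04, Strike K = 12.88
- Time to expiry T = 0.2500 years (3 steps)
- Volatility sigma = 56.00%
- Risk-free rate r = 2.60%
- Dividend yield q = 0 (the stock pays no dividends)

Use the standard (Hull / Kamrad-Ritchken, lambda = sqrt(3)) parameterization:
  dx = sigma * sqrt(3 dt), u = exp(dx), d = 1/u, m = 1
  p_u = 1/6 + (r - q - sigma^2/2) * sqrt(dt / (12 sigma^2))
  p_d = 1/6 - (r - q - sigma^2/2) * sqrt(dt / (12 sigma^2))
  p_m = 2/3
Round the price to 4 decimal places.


dt = T/N = 0.083333; dx = sigma*sqrt(3*dt) = 0.280000
u = exp(dx) = 1.323130; d = 1/u = 0.755784
p_u = 0.147202, p_m = 0.666667, p_d = 0.186131
Discount per step: exp(-r*dt) = 0.997836
Stock lattice S(k, j) with j the centered position index:
  k=0: S(0,+0) = 11.0400
  k=1: S(1,-1) = 8.3439; S(1,+0) = 11.0400; S(1,+1) = 14.6074
  k=2: S(2,-2) = 6.3061; S(2,-1) = 8.3439; S(2,+0) = 11.0400; S(2,+1) = 14.6074; S(2,+2) = 19.3274
  k=3: S(3,-3) = 4.7661; S(3,-2) = 6.3061; S(3,-1) = 8.3439; S(3,+0) = 11.0400; S(3,+1) = 14.6074; S(3,+2) = 19.3274; S(3,+3) = 25.5727
Terminal payoffs V(N, j) = max(K - S_T, 0):
  V(3,-3) = 8.113916; V(3,-2) = 6.573852; V(3,-1) = 4.536147; V(3,+0) = 1.840000; V(3,+1) = 0.000000; V(3,+2) = 0.000000; V(3,+3) = 0.000000
Backward induction: V(k, j) = exp(-r*dt) * [p_u * V(k+1, j+1) + p_m * V(k+1, j) + p_d * V(k+1, j-1)]
  V(2,-2) = exp(-r*dt) * [p_u*4.536147 + p_m*6.573852 + p_d*8.113916] = 6.546351
  V(2,-1) = exp(-r*dt) * [p_u*1.840000 + p_m*4.536147 + p_d*6.573852] = 4.508768
  V(2,+0) = exp(-r*dt) * [p_u*0.000000 + p_m*1.840000 + p_d*4.536147] = 2.066502
  V(2,+1) = exp(-r*dt) * [p_u*0.000000 + p_m*0.000000 + p_d*1.840000] = 0.341740
  V(2,+2) = exp(-r*dt) * [p_u*0.000000 + p_m*0.000000 + p_d*0.000000] = 0.000000
  V(1,-1) = exp(-r*dt) * [p_u*2.066502 + p_m*4.508768 + p_d*6.546351] = 4.518717
  V(1,+0) = exp(-r*dt) * [p_u*0.341740 + p_m*2.066502 + p_d*4.508768] = 2.262287
  V(1,+1) = exp(-r*dt) * [p_u*0.000000 + p_m*0.341740 + p_d*2.066502] = 0.611141
  V(0,+0) = exp(-r*dt) * [p_u*0.611141 + p_m*2.262287 + p_d*4.518717] = 2.433947

Answer: Price = V(0,0) = 2.4339


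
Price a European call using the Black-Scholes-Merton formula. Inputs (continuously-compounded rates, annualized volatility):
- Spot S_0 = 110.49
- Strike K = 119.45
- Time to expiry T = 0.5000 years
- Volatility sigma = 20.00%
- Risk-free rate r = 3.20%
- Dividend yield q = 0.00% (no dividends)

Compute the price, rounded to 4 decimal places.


Answer: Price = 3.5019

Derivation:
d1 = (ln(S/K) + (r - q + 0.5*sigma^2) * T) / (sigma * sqrt(T)) = -0.36750358
d2 = d1 - sigma * sqrt(T) = -0.50892494
exp(-rT) = 0.98412732; exp(-qT) = 1.00000000
C = S_0 * exp(-qT) * N(d1) - K * exp(-rT) * N(d2)
N(d1) = 0.35662171; N(d2) = 0.30540242
C = 110.4900 * 1.00000000 * 0.35662171 - 119.4500 * 0.98412732 * 0.30540242 = 3.5019


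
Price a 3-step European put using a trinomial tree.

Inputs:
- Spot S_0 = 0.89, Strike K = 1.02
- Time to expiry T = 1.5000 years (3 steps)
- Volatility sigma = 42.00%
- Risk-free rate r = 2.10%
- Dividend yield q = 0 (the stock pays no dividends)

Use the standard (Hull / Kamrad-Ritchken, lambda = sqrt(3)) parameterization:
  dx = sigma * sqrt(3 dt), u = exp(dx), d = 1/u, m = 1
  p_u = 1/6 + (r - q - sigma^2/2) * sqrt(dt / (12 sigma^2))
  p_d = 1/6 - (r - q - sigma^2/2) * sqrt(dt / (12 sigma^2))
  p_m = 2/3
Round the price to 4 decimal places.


Answer: Price = V(0,0) = 0.2444

Derivation:
dt = T/N = 0.500000; dx = sigma*sqrt(3*dt) = 0.514393
u = exp(dx) = 1.672623; d = 1/u = 0.597863
p_u = 0.134007, p_m = 0.666667, p_d = 0.199327
Discount per step: exp(-r*dt) = 0.989555
Stock lattice S(k, j) with j the centered position index:
  k=0: S(0,+0) = 0.8900
  k=1: S(1,-1) = 0.5321; S(1,+0) = 0.8900; S(1,+1) = 1.4886
  k=2: S(2,-2) = 0.3181; S(2,-1) = 0.5321; S(2,+0) = 0.8900; S(2,+1) = 1.4886; S(2,+2) = 2.4899
  k=3: S(3,-3) = 0.1902; S(3,-2) = 0.3181; S(3,-1) = 0.5321; S(3,+0) = 0.8900; S(3,+1) = 1.4886; S(3,+2) = 2.4899; S(3,+3) = 4.1647
Terminal payoffs V(N, j) = max(K - S_T, 0):
  V(3,-3) = 0.829806; V(3,-2) = 0.701878; V(3,-1) = 0.487902; V(3,+0) = 0.130000; V(3,+1) = 0.000000; V(3,+2) = 0.000000; V(3,+3) = 0.000000
Backward induction: V(k, j) = exp(-r*dt) * [p_u * V(k+1, j+1) + p_m * V(k+1, j) + p_d * V(k+1, j-1)]
  V(2,-2) = exp(-r*dt) * [p_u*0.487902 + p_m*0.701878 + p_d*0.829806] = 0.691405
  V(2,-1) = exp(-r*dt) * [p_u*0.130000 + p_m*0.487902 + p_d*0.701878] = 0.477551
  V(2,+0) = exp(-r*dt) * [p_u*0.000000 + p_m*0.130000 + p_d*0.487902] = 0.181997
  V(2,+1) = exp(-r*dt) * [p_u*0.000000 + p_m*0.000000 + p_d*0.130000] = 0.025642
  V(2,+2) = exp(-r*dt) * [p_u*0.000000 + p_m*0.000000 + p_d*0.000000] = 0.000000
  V(1,-1) = exp(-r*dt) * [p_u*0.181997 + p_m*0.477551 + p_d*0.691405] = 0.475552
  V(1,+0) = exp(-r*dt) * [p_u*0.025642 + p_m*0.181997 + p_d*0.477551] = 0.217659
  V(1,+1) = exp(-r*dt) * [p_u*0.000000 + p_m*0.025642 + p_d*0.181997] = 0.052814
  V(0,+0) = exp(-r*dt) * [p_u*0.052814 + p_m*0.217659 + p_d*0.475552] = 0.244394


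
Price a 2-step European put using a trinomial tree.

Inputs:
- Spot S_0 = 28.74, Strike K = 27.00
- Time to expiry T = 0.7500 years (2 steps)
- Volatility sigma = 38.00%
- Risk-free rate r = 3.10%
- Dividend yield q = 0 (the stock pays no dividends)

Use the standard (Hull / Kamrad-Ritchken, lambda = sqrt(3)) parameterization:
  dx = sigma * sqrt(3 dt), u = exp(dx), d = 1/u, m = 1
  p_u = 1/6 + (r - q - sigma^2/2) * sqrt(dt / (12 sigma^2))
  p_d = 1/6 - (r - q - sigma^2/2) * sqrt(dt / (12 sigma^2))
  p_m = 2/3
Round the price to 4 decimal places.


Answer: Price = V(0,0) = 2.3646

Derivation:
dt = T/N = 0.375000; dx = sigma*sqrt(3*dt) = 0.403051
u = exp(dx) = 1.496383; d = 1/u = 0.668278
p_u = 0.147500, p_m = 0.666667, p_d = 0.185833
Discount per step: exp(-r*dt) = 0.988442
Stock lattice S(k, j) with j the centered position index:
  k=0: S(0,+0) = 28.7400
  k=1: S(1,-1) = 19.2063; S(1,+0) = 28.7400; S(1,+1) = 43.0060
  k=2: S(2,-2) = 12.8352; S(2,-1) = 19.2063; S(2,+0) = 28.7400; S(2,+1) = 43.0060; S(2,+2) = 64.3535
Terminal payoffs V(N, j) = max(K - S_T, 0):
  V(2,-2) = 14.164842; V(2,-1) = 7.793687; V(2,+0) = 0.000000; V(2,+1) = 0.000000; V(2,+2) = 0.000000
Backward induction: V(k, j) = exp(-r*dt) * [p_u * V(k+1, j+1) + p_m * V(k+1, j) + p_d * V(k+1, j-1)]
  V(1,-1) = exp(-r*dt) * [p_u*0.000000 + p_m*7.793687 + p_d*14.164842] = 7.737612
  V(1,+0) = exp(-r*dt) * [p_u*0.000000 + p_m*0.000000 + p_d*7.793687] = 1.431585
  V(1,+1) = exp(-r*dt) * [p_u*0.000000 + p_m*0.000000 + p_d*0.000000] = 0.000000
  V(0,+0) = exp(-r*dt) * [p_u*0.000000 + p_m*1.431585 + p_d*7.737612] = 2.364644
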